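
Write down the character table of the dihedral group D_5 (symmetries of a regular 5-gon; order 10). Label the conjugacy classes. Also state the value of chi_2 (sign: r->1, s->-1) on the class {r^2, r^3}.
Conjugacy classes: {e} of size 1, {r^1, r^4} of size 2, {r^2, r^3} of size 2, {s, sr, ..., sr^4} of size 5.
Character table:
  irrep \ class              {e} (size 1)  {r^1, r^4} (size 2)  {r^2, r^3} (size 2)  {s, sr, ..., sr^4} (size 5)
  chi_1 (triv)               1             1                    1                    1                          
  chi_2 (sign: r->1, s->-1)  1             1                    1                    -1                         
  chi_3 (2d, j=1)            2             -1/2 + sqrt(5)/2     -sqrt(5)/2 - 1/2     0                          
  chi_4 (2d, j=2)            2             -sqrt(5)/2 - 1/2     -1/2 + sqrt(5)/2     0                          

Spot check: chi_2 (sign: r->1, s->-1) on {r^2, r^3} = 1.

Explanation: D_5 has order 2*5 = 10 with 4 conjugacy classes, hence 4 irreducibles. Sum of squared dims 1 + 1 + 4 + 4 = 10 = |G|. Linear characters come from the abelianisation; the 2-dimensional irreps have character r^k -> 2*cos(2*pi*j*k/5), reflections -> 0.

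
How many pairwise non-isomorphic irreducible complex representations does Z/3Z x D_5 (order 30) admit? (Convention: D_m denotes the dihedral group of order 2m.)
12

Details: The number of irreducible complex representations of a finite group equals its number of conjugacy classes. For a direct product, #classes(G x H) = #classes(G) * #classes(H). Z/3Z has 3 classes (abelian), D_5 has 4 classes, so 3 * 4 = 12, so Z/3Z x D_5 (order 30) has exactly 12 irreducible complex representations.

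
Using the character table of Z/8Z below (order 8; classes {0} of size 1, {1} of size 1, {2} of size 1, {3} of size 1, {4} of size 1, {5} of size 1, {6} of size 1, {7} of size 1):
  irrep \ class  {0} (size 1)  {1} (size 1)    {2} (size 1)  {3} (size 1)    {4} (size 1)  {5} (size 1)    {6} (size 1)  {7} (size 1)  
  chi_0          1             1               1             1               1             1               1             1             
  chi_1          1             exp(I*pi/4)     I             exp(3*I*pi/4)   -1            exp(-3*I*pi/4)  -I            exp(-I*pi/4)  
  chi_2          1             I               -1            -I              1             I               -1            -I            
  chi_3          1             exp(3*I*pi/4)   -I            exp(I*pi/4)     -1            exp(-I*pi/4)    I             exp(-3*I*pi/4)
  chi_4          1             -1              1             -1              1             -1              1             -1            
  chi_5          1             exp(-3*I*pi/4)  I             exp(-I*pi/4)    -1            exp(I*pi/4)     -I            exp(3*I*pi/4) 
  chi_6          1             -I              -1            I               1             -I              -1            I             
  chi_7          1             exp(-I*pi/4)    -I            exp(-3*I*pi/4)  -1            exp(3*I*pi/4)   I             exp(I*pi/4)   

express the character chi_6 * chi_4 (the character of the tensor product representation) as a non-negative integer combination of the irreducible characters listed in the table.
chi_6 tensor chi_4 = chi_2 (all other irreducibles have multiplicity 0).

Why: The character of a tensor product is the pointwise product (chi_6 * chi_4)(C) = chi_6(C) * chi_4(C):
  {0}: (1)*(1), {1}: (-I)*(-1), {2}: (-1)*(1), {3}: (I)*(-1), {4}: (1)*(1), {5}: (-I)*(-1), {6}: (-1)*(1), {7}: (I)*(-1)
so (chi_6 * chi_4) takes values
  {0} -> 1, {1} -> I, {2} -> -1, {3} -> -I, {4} -> 1, {5} -> I, {6} -> -1, {7} -> -I.
Now take the inner product of this character with each irreducible chi from the table, <chi_6*chi_4, chi> = (1/8) sum_C |C| (chi_6*chi_4)(C) conj(chi(C)):
  <chi_6*chi_4, chi_0> = (1/8)[1*(1)*conj(1) + 1*(I)*conj(1) + 1*(-1)*conj(1) + 1*(-I)*conj(1) + 1*(1)*conj(1) + 1*(I)*conj(1) + 1*(-1)*conj(1) + 1*(-I)*conj(1)]
      = (1/8)[(1) + (I) + (-1) + (-I) + (1) + (I) + (-1) + (-I)] = 0/8 = 0
  <chi_6*chi_4, chi_1> = (1/8)[1*(1)*conj(1) + 1*(I)*conj(exp(I*pi/4)) + 1*(-1)*conj(I) + 1*(-I)*conj(exp(3*I*pi/4)) + 1*(1)*conj(-1) + 1*(I)*conj(exp(-3*I*pi/4)) + 1*(-1)*conj(-I) + 1*(-I)*conj(exp(-I*pi/4))]
      = (1/8)[(1) + (exp(I*pi/4)) + (I) + (-exp(-I*pi/4)) + (-1) + (exp(-3*I*pi/4)) + (-I) + (-exp(3*I*pi/4))] = 0/8 = 0
  <chi_6*chi_4, chi_2> = (1/8)[1*(1)*conj(1) + 1*(I)*conj(I) + 1*(-1)*conj(-1) + 1*(-I)*conj(-I) + 1*(1)*conj(1) + 1*(I)*conj(I) + 1*(-1)*conj(-1) + 1*(-I)*conj(-I)]
      = (1/8)[(1) + (1) + (1) + (1) + (1) + (1) + (1) + (1)] = 8/8 = 1
  <chi_6*chi_4, chi_3> = (1/8)[1*(1)*conj(1) + 1*(I)*conj(exp(3*I*pi/4)) + 1*(-1)*conj(-I) + 1*(-I)*conj(exp(I*pi/4)) + 1*(1)*conj(-1) + 1*(I)*conj(exp(-I*pi/4)) + 1*(-1)*conj(I) + 1*(-I)*conj(exp(-3*I*pi/4))]
      = (1/8)[(1) + (exp(-I*pi/4)) + (-I) + (-exp(I*pi/4)) + (-1) + (exp(3*I*pi/4)) + (I) + (-exp(-3*I*pi/4))] = 0/8 = 0
  <chi_6*chi_4, chi_4> = (1/8)[1*(1)*conj(1) + 1*(I)*conj(-1) + 1*(-1)*conj(1) + 1*(-I)*conj(-1) + 1*(1)*conj(1) + 1*(I)*conj(-1) + 1*(-1)*conj(1) + 1*(-I)*conj(-1)]
      = (1/8)[(1) + (-I) + (-1) + (I) + (1) + (-I) + (-1) + (I)] = 0/8 = 0
  <chi_6*chi_4, chi_5> = (1/8)[1*(1)*conj(1) + 1*(I)*conj(exp(-3*I*pi/4)) + 1*(-1)*conj(I) + 1*(-I)*conj(exp(-I*pi/4)) + 1*(1)*conj(-1) + 1*(I)*conj(exp(I*pi/4)) + 1*(-1)*conj(-I) + 1*(-I)*conj(exp(3*I*pi/4))]
      = (1/8)[(1) + (exp(-3*I*pi/4)) + (I) + (-exp(3*I*pi/4)) + (-1) + (exp(I*pi/4)) + (-I) + (-exp(-I*pi/4))] = 0/8 = 0
  <chi_6*chi_4, chi_6> = (1/8)[1*(1)*conj(1) + 1*(I)*conj(-I) + 1*(-1)*conj(-1) + 1*(-I)*conj(I) + 1*(1)*conj(1) + 1*(I)*conj(-I) + 1*(-1)*conj(-1) + 1*(-I)*conj(I)]
      = (1/8)[(1) + (-1) + (1) + (-1) + (1) + (-1) + (1) + (-1)] = 0/8 = 0
  <chi_6*chi_4, chi_7> = (1/8)[1*(1)*conj(1) + 1*(I)*conj(exp(-I*pi/4)) + 1*(-1)*conj(-I) + 1*(-I)*conj(exp(-3*I*pi/4)) + 1*(1)*conj(-1) + 1*(I)*conj(exp(3*I*pi/4)) + 1*(-1)*conj(I) + 1*(-I)*conj(exp(I*pi/4))]
      = (1/8)[(1) + (exp(3*I*pi/4)) + (-I) + (-exp(-3*I*pi/4)) + (-1) + (exp(-I*pi/4)) + (I) + (-exp(I*pi/4))] = 0/8 = 0
(Exp terms are combined using exp(i*s)*conj(exp(i*t)) = exp(i*(s-t)), and sums of them are collapsed using the identity that for every m > 1 the m distinct m-th roots of unity sum to 0, e.g. 1 + exp(2*I*pi/3) + exp(-2*I*pi/3) = 0.)
Hence the multiplicities are chi_2: 1. Dimension check: dim(chi_6)*dim(chi_4) = 1*1 = 1 and sum (mult * dim) = 1*1 = 1.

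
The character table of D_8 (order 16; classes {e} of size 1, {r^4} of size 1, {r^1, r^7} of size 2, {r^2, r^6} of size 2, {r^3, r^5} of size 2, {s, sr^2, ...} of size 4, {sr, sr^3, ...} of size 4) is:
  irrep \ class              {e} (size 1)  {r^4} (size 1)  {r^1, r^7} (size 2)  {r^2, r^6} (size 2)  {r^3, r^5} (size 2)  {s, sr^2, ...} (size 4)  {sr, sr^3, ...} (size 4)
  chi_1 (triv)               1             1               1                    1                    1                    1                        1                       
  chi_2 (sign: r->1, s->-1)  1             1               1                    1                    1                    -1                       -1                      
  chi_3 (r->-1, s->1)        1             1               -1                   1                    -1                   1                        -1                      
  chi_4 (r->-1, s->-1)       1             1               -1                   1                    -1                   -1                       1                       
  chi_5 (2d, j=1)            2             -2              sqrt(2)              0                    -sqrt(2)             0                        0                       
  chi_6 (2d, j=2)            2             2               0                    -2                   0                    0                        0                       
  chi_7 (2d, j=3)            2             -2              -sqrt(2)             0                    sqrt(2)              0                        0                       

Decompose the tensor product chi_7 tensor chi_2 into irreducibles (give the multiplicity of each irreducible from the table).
chi_7 tensor chi_2 = chi_7 (all other irreducibles have multiplicity 0).

Derivation: The character of a tensor product is the pointwise product (chi_7 * chi_2)(C) = chi_7(C) * chi_2(C):
  {e}: (2)*(1), {r^4}: (-2)*(1), {r^1, r^7}: (-sqrt(2))*(1), {r^2, r^6}: (0)*(1), {r^3, r^5}: (sqrt(2))*(1), {s, sr^2, ...}: (0)*(-1), {sr, sr^3, ...}: (0)*(-1)
so (chi_7 * chi_2) takes values
  {e} -> 2, {r^4} -> -2, {r^1, r^7} -> -sqrt(2), {r^2, r^6} -> 0, {r^3, r^5} -> sqrt(2), {s, sr^2, ...} -> 0, {sr, sr^3, ...} -> 0.
Now take the inner product of this character with each irreducible chi from the table, <chi_7*chi_2, chi> = (1/16) sum_C |C| (chi_7*chi_2)(C) conj(chi(C)):
  <chi_7*chi_2, chi_1> = (1/16)[1*(2)*conj(1) + 1*(-2)*conj(1) + 2*(-sqrt(2))*conj(1) + 2*(0)*conj(1) + 2*(sqrt(2))*conj(1) + 4*(0)*conj(1) + 4*(0)*conj(1)]
      = (1/16)[(2) + (-2) + (-2*sqrt(2)) + (0) + (2*sqrt(2)) + (0) + (0)] = 0/16 = 0
  <chi_7*chi_2, chi_2> = (1/16)[1*(2)*conj(1) + 1*(-2)*conj(1) + 2*(-sqrt(2))*conj(1) + 2*(0)*conj(1) + 2*(sqrt(2))*conj(1) + 4*(0)*conj(-1) + 4*(0)*conj(-1)]
      = (1/16)[(2) + (-2) + (-2*sqrt(2)) + (0) + (2*sqrt(2)) + (0) + (0)] = 0/16 = 0
  <chi_7*chi_2, chi_3> = (1/16)[1*(2)*conj(1) + 1*(-2)*conj(1) + 2*(-sqrt(2))*conj(-1) + 2*(0)*conj(1) + 2*(sqrt(2))*conj(-1) + 4*(0)*conj(1) + 4*(0)*conj(-1)]
      = (1/16)[(2) + (-2) + (2*sqrt(2)) + (0) + (-2*sqrt(2)) + (0) + (0)] = 0/16 = 0
  <chi_7*chi_2, chi_4> = (1/16)[1*(2)*conj(1) + 1*(-2)*conj(1) + 2*(-sqrt(2))*conj(-1) + 2*(0)*conj(1) + 2*(sqrt(2))*conj(-1) + 4*(0)*conj(-1) + 4*(0)*conj(1)]
      = (1/16)[(2) + (-2) + (2*sqrt(2)) + (0) + (-2*sqrt(2)) + (0) + (0)] = 0/16 = 0
  <chi_7*chi_2, chi_5> = (1/16)[1*(2)*conj(2) + 1*(-2)*conj(-2) + 2*(-sqrt(2))*conj(sqrt(2)) + 2*(0)*conj(0) + 2*(sqrt(2))*conj(-sqrt(2)) + 4*(0)*conj(0) + 4*(0)*conj(0)]
      = (1/16)[(4) + (4) + (-4) + (0) + (-4) + (0) + (0)] = 0/16 = 0
  <chi_7*chi_2, chi_6> = (1/16)[1*(2)*conj(2) + 1*(-2)*conj(2) + 2*(-sqrt(2))*conj(0) + 2*(0)*conj(-2) + 2*(sqrt(2))*conj(0) + 4*(0)*conj(0) + 4*(0)*conj(0)]
      = (1/16)[(4) + (-4) + (0) + (0) + (0) + (0) + (0)] = 0/16 = 0
  <chi_7*chi_2, chi_7> = (1/16)[1*(2)*conj(2) + 1*(-2)*conj(-2) + 2*(-sqrt(2))*conj(-sqrt(2)) + 2*(0)*conj(0) + 2*(sqrt(2))*conj(sqrt(2)) + 4*(0)*conj(0) + 4*(0)*conj(0)]
      = (1/16)[(4) + (4) + (4) + (0) + (4) + (0) + (0)] = 16/16 = 1
Hence the multiplicities are chi_7: 1. Dimension check: dim(chi_7)*dim(chi_2) = 2*1 = 2 and sum (mult * dim) = 1*2 = 2.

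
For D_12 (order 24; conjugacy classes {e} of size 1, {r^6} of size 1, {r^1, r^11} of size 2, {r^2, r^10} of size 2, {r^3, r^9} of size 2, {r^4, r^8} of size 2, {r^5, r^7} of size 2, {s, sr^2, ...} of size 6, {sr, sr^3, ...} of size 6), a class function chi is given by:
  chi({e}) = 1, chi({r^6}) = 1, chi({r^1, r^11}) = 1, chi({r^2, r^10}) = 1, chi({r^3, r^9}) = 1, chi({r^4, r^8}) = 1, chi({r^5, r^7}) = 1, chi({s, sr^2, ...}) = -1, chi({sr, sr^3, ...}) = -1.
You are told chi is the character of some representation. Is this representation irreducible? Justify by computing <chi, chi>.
Irreducible: <chi, chi> = 1.

Reasoning: <chi, chi> = (1/|G|) sum_C |C| * |chi(C)|^2 = (1/24)[1*|1|^2 + 1*|1|^2 + 2*|1|^2 + 2*|1|^2 + 2*|1|^2 + 2*|1|^2 + 2*|1|^2 + 6*|-1|^2 + 6*|-1|^2]
  = (1/24)[(1) + (1) + (2) + (2) + (2) + (2) + (2) + (6) + (6)] = 24/24 = 1.
A character is irreducible iff <chi, chi> = 1, so this representation is irreducible.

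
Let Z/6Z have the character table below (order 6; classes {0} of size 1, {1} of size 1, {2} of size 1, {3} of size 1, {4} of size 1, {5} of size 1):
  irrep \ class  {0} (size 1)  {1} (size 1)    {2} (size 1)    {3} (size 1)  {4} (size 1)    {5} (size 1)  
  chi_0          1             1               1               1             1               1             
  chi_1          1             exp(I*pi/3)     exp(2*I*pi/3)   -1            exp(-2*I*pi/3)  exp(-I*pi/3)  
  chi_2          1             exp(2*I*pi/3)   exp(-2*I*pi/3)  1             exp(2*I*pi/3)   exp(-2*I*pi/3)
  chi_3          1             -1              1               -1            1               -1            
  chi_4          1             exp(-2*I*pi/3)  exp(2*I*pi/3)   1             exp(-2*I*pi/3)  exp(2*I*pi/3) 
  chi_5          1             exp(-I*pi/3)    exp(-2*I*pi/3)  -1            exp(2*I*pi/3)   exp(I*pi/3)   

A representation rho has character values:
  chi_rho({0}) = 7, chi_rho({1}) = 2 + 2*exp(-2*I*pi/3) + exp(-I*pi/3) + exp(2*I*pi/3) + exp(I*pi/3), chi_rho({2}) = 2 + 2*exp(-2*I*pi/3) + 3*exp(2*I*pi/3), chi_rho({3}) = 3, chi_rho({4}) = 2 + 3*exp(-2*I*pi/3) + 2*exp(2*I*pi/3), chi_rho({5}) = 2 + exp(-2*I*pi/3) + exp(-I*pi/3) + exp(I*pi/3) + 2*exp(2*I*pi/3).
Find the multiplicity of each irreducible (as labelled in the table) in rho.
Multiplicities: chi_0: 2, chi_1: 1, chi_2: 1, chi_3: 0, chi_4: 2, chi_5: 1.

Explanation: Use <chi_rho, chi> = (1/|G|) sum_C |C| * chi_rho(C) * conj(chi(C)) with |G| = 6 for each irreducible chi in the table:
  <chi_rho, chi_0> = (1/6)[1*(7)*conj(1) + 1*(2 + 2*exp(-2*I*pi/3) + exp(-I*pi/3) + exp(2*I*pi/3) + exp(I*pi/3))*conj(1) + 1*(2 + 2*exp(-2*I*pi/3) + 3*exp(2*I*pi/3))*conj(1) + 1*(3)*conj(1) + 1*(2 + 3*exp(-2*I*pi/3) + 2*exp(2*I*pi/3))*conj(1) + 1*(2 + exp(-2*I*pi/3) + exp(-I*pi/3) + exp(I*pi/3) + 2*exp(2*I*pi/3))*conj(1)]
      = (1/6)[(7) + (2 + 2*exp(-2*I*pi/3) + exp(-I*pi/3) + exp(2*I*pi/3) + exp(I*pi/3)) + (2 + 2*exp(-2*I*pi/3) + 3*exp(2*I*pi/3)) + (3) + (2 + 3*exp(-2*I*pi/3) + 2*exp(2*I*pi/3)) + (2 + exp(-2*I*pi/3) + exp(-I*pi/3) + exp(I*pi/3) + 2*exp(2*I*pi/3))] = 12/6 = 2
  <chi_rho, chi_1> = (1/6)[1*(7)*conj(1) + 1*(2 + 2*exp(-2*I*pi/3) + exp(-I*pi/3) + exp(2*I*pi/3) + exp(I*pi/3))*conj(exp(I*pi/3)) + 1*(2 + 2*exp(-2*I*pi/3) + 3*exp(2*I*pi/3))*conj(exp(2*I*pi/3)) + 1*(3)*conj(-1) + 1*(2 + 3*exp(-2*I*pi/3) + 2*exp(2*I*pi/3))*conj(exp(-2*I*pi/3)) + 1*(2 + exp(-2*I*pi/3) + exp(-I*pi/3) + exp(I*pi/3) + 2*exp(2*I*pi/3))*conj(exp(-I*pi/3))]
      = (1/6)[(7) + (-1 + 2*exp(-I*pi/3) + exp(-2*I*pi/3) + exp(I*pi/3)) + (1) + (-3) + (1) + (-1 + exp(-I*pi/3) + exp(2*I*pi/3) + 2*exp(I*pi/3))] = 6/6 = 1
  <chi_rho, chi_2> = (1/6)[1*(7)*conj(1) + 1*(2 + 2*exp(-2*I*pi/3) + exp(-I*pi/3) + exp(2*I*pi/3) + exp(I*pi/3))*conj(exp(2*I*pi/3)) + 1*(2 + 2*exp(-2*I*pi/3) + 3*exp(2*I*pi/3))*conj(exp(-2*I*pi/3)) + 1*(3)*conj(1) + 1*(2 + 3*exp(-2*I*pi/3) + 2*exp(2*I*pi/3))*conj(exp(2*I*pi/3)) + 1*(2 + exp(-2*I*pi/3) + exp(-I*pi/3) + exp(I*pi/3) + 2*exp(2*I*pi/3))*conj(exp(-2*I*pi/3))]
      = (1/6)[(7) + (2*exp(-2*I*pi/3) + exp(-I*pi/3) + 2*exp(2*I*pi/3)) + (2 + 3*exp(-2*I*pi/3) + 2*exp(2*I*pi/3)) + (3) + (2 + 2*exp(-2*I*pi/3) + 3*exp(2*I*pi/3)) + (2*exp(-2*I*pi/3) + exp(I*pi/3) + 2*exp(2*I*pi/3))] = 6/6 = 1
  <chi_rho, chi_3> = (1/6)[1*(7)*conj(1) + 1*(2 + 2*exp(-2*I*pi/3) + exp(-I*pi/3) + exp(2*I*pi/3) + exp(I*pi/3))*conj(-1) + 1*(2 + 2*exp(-2*I*pi/3) + 3*exp(2*I*pi/3))*conj(1) + 1*(3)*conj(-1) + 1*(2 + 3*exp(-2*I*pi/3) + 2*exp(2*I*pi/3))*conj(1) + 1*(2 + exp(-2*I*pi/3) + exp(-I*pi/3) + exp(I*pi/3) + 2*exp(2*I*pi/3))*conj(-1)]
      = (1/6)[(7) + (-2 - exp(I*pi/3) - exp(2*I*pi/3) - exp(-I*pi/3) - 2*exp(-2*I*pi/3)) + (2 + 2*exp(-2*I*pi/3) + 3*exp(2*I*pi/3)) + (-3) + (2 + 3*exp(-2*I*pi/3) + 2*exp(2*I*pi/3)) + (-2 - 2*exp(2*I*pi/3) - exp(I*pi/3) - exp(-I*pi/3) - exp(-2*I*pi/3))] = 0/6 = 0
  <chi_rho, chi_4> = (1/6)[1*(7)*conj(1) + 1*(2 + 2*exp(-2*I*pi/3) + exp(-I*pi/3) + exp(2*I*pi/3) + exp(I*pi/3))*conj(exp(-2*I*pi/3)) + 1*(2 + 2*exp(-2*I*pi/3) + 3*exp(2*I*pi/3))*conj(exp(2*I*pi/3)) + 1*(3)*conj(1) + 1*(2 + 3*exp(-2*I*pi/3) + 2*exp(2*I*pi/3))*conj(exp(-2*I*pi/3)) + 1*(2 + exp(-2*I*pi/3) + exp(-I*pi/3) + exp(I*pi/3) + 2*exp(2*I*pi/3))*conj(exp(2*I*pi/3))]
      = (1/6)[(7) + (1 + exp(-2*I*pi/3) + exp(I*pi/3) + 2*exp(2*I*pi/3)) + (1) + (3) + (1) + (1 + 2*exp(-2*I*pi/3) + exp(-I*pi/3) + exp(2*I*pi/3))] = 12/6 = 2
  <chi_rho, chi_5> = (1/6)[1*(7)*conj(1) + 1*(2 + 2*exp(-2*I*pi/3) + exp(-I*pi/3) + exp(2*I*pi/3) + exp(I*pi/3))*conj(exp(-I*pi/3)) + 1*(2 + 2*exp(-2*I*pi/3) + 3*exp(2*I*pi/3))*conj(exp(-2*I*pi/3)) + 1*(3)*conj(-1) + 1*(2 + 3*exp(-2*I*pi/3) + 2*exp(2*I*pi/3))*conj(exp(2*I*pi/3)) + 1*(2 + exp(-2*I*pi/3) + exp(-I*pi/3) + exp(I*pi/3) + 2*exp(2*I*pi/3))*conj(exp(I*pi/3))]
      = (1/6)[(7) + (2*exp(-I*pi/3) + exp(2*I*pi/3) + 2*exp(I*pi/3)) + (2 + 3*exp(-2*I*pi/3) + 2*exp(2*I*pi/3)) + (-3) + (2 + 2*exp(-2*I*pi/3) + 3*exp(2*I*pi/3)) + (2*exp(-I*pi/3) + exp(-2*I*pi/3) + 2*exp(I*pi/3))] = 6/6 = 1
(Exp terms are combined using exp(i*s)*conj(exp(i*t)) = exp(i*(s-t)), and sums of them are collapsed using the identity that for every m > 1 the m distinct m-th roots of unity sum to 0, e.g. 1 + exp(2*I*pi/3) + exp(-2*I*pi/3) = 0.)
Dimension check: dim(rho) = sum (mult * dim) = 2*1 + 1*1 + 1*1 + 0*1 + 2*1 + 1*1 = 7 = chi_rho(e) = 7.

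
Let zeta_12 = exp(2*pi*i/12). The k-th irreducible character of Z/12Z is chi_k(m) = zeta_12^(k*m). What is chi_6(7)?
chi_6(7) = zeta_12^42 = -1

Argument: chi_6(7) = zeta_12^(6*7) = zeta_12^42. Since zeta_12^12 = 1, this equals zeta_12^6 = exp(2*pi*i*6/12) = -1.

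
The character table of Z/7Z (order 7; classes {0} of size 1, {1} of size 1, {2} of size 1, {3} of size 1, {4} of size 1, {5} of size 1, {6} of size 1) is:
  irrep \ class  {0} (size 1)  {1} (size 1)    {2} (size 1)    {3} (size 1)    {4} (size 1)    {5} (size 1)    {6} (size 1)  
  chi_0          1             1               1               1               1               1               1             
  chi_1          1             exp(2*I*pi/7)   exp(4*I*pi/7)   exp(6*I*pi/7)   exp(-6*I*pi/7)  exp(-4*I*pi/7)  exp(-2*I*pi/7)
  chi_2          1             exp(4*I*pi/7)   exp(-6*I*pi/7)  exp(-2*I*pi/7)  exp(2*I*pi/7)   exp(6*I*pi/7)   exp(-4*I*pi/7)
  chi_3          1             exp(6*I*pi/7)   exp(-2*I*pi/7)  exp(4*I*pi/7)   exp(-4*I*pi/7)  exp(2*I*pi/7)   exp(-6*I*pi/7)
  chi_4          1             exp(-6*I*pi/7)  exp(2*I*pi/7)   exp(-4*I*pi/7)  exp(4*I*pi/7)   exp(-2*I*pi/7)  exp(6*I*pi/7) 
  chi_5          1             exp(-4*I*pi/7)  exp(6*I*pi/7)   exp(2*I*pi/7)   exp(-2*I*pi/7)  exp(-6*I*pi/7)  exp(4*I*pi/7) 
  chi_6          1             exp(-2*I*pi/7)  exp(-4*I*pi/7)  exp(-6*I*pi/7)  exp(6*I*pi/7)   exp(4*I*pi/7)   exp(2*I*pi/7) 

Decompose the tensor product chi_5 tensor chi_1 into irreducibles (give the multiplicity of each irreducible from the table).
chi_5 tensor chi_1 = chi_6 (all other irreducibles have multiplicity 0).

Reasoning: The character of a tensor product is the pointwise product (chi_5 * chi_1)(C) = chi_5(C) * chi_1(C):
  {0}: (1)*(1), {1}: (exp(-4*I*pi/7))*(exp(2*I*pi/7)), {2}: (exp(6*I*pi/7))*(exp(4*I*pi/7)), {3}: (exp(2*I*pi/7))*(exp(6*I*pi/7)), {4}: (exp(-2*I*pi/7))*(exp(-6*I*pi/7)), {5}: (exp(-6*I*pi/7))*(exp(-4*I*pi/7)), {6}: (exp(4*I*pi/7))*(exp(-2*I*pi/7))
so (chi_5 * chi_1) takes values
  {0} -> 1, {1} -> exp(-2*I*pi/7), {2} -> exp(-4*I*pi/7), {3} -> exp(-6*I*pi/7), {4} -> exp(6*I*pi/7), {5} -> exp(4*I*pi/7), {6} -> exp(2*I*pi/7).
Now take the inner product of this character with each irreducible chi from the table, <chi_5*chi_1, chi> = (1/7) sum_C |C| (chi_5*chi_1)(C) conj(chi(C)):
  <chi_5*chi_1, chi_0> = (1/7)[1*(1)*conj(1) + 1*(exp(-2*I*pi/7))*conj(1) + 1*(exp(-4*I*pi/7))*conj(1) + 1*(exp(-6*I*pi/7))*conj(1) + 1*(exp(6*I*pi/7))*conj(1) + 1*(exp(4*I*pi/7))*conj(1) + 1*(exp(2*I*pi/7))*conj(1)]
      = (1/7)[(1) + (exp(-2*I*pi/7)) + (exp(-4*I*pi/7)) + (exp(-6*I*pi/7)) + (exp(6*I*pi/7)) + (exp(4*I*pi/7)) + (exp(2*I*pi/7))] = 0/7 = 0
  <chi_5*chi_1, chi_1> = (1/7)[1*(1)*conj(1) + 1*(exp(-2*I*pi/7))*conj(exp(2*I*pi/7)) + 1*(exp(-4*I*pi/7))*conj(exp(4*I*pi/7)) + 1*(exp(-6*I*pi/7))*conj(exp(6*I*pi/7)) + 1*(exp(6*I*pi/7))*conj(exp(-6*I*pi/7)) + 1*(exp(4*I*pi/7))*conj(exp(-4*I*pi/7)) + 1*(exp(2*I*pi/7))*conj(exp(-2*I*pi/7))]
      = (1/7)[(1) + (exp(-4*I*pi/7)) + (exp(6*I*pi/7)) + (exp(2*I*pi/7)) + (exp(-2*I*pi/7)) + (exp(-6*I*pi/7)) + (exp(4*I*pi/7))] = 0/7 = 0
  <chi_5*chi_1, chi_2> = (1/7)[1*(1)*conj(1) + 1*(exp(-2*I*pi/7))*conj(exp(4*I*pi/7)) + 1*(exp(-4*I*pi/7))*conj(exp(-6*I*pi/7)) + 1*(exp(-6*I*pi/7))*conj(exp(-2*I*pi/7)) + 1*(exp(6*I*pi/7))*conj(exp(2*I*pi/7)) + 1*(exp(4*I*pi/7))*conj(exp(6*I*pi/7)) + 1*(exp(2*I*pi/7))*conj(exp(-4*I*pi/7))]
      = (1/7)[(1) + (exp(-6*I*pi/7)) + (exp(2*I*pi/7)) + (exp(-4*I*pi/7)) + (exp(4*I*pi/7)) + (exp(-2*I*pi/7)) + (exp(6*I*pi/7))] = 0/7 = 0
  <chi_5*chi_1, chi_3> = (1/7)[1*(1)*conj(1) + 1*(exp(-2*I*pi/7))*conj(exp(6*I*pi/7)) + 1*(exp(-4*I*pi/7))*conj(exp(-2*I*pi/7)) + 1*(exp(-6*I*pi/7))*conj(exp(4*I*pi/7)) + 1*(exp(6*I*pi/7))*conj(exp(-4*I*pi/7)) + 1*(exp(4*I*pi/7))*conj(exp(2*I*pi/7)) + 1*(exp(2*I*pi/7))*conj(exp(-6*I*pi/7))]
      = (1/7)[(1) + (exp(6*I*pi/7)) + (exp(-2*I*pi/7)) + (exp(4*I*pi/7)) + (exp(-4*I*pi/7)) + (exp(2*I*pi/7)) + (exp(-6*I*pi/7))] = 0/7 = 0
  <chi_5*chi_1, chi_4> = (1/7)[1*(1)*conj(1) + 1*(exp(-2*I*pi/7))*conj(exp(-6*I*pi/7)) + 1*(exp(-4*I*pi/7))*conj(exp(2*I*pi/7)) + 1*(exp(-6*I*pi/7))*conj(exp(-4*I*pi/7)) + 1*(exp(6*I*pi/7))*conj(exp(4*I*pi/7)) + 1*(exp(4*I*pi/7))*conj(exp(-2*I*pi/7)) + 1*(exp(2*I*pi/7))*conj(exp(6*I*pi/7))]
      = (1/7)[(1) + (exp(4*I*pi/7)) + (exp(-6*I*pi/7)) + (exp(-2*I*pi/7)) + (exp(2*I*pi/7)) + (exp(6*I*pi/7)) + (exp(-4*I*pi/7))] = 0/7 = 0
  <chi_5*chi_1, chi_5> = (1/7)[1*(1)*conj(1) + 1*(exp(-2*I*pi/7))*conj(exp(-4*I*pi/7)) + 1*(exp(-4*I*pi/7))*conj(exp(6*I*pi/7)) + 1*(exp(-6*I*pi/7))*conj(exp(2*I*pi/7)) + 1*(exp(6*I*pi/7))*conj(exp(-2*I*pi/7)) + 1*(exp(4*I*pi/7))*conj(exp(-6*I*pi/7)) + 1*(exp(2*I*pi/7))*conj(exp(4*I*pi/7))]
      = (1/7)[(1) + (exp(2*I*pi/7)) + (exp(4*I*pi/7)) + (exp(6*I*pi/7)) + (exp(-6*I*pi/7)) + (exp(-4*I*pi/7)) + (exp(-2*I*pi/7))] = 0/7 = 0
  <chi_5*chi_1, chi_6> = (1/7)[1*(1)*conj(1) + 1*(exp(-2*I*pi/7))*conj(exp(-2*I*pi/7)) + 1*(exp(-4*I*pi/7))*conj(exp(-4*I*pi/7)) + 1*(exp(-6*I*pi/7))*conj(exp(-6*I*pi/7)) + 1*(exp(6*I*pi/7))*conj(exp(6*I*pi/7)) + 1*(exp(4*I*pi/7))*conj(exp(4*I*pi/7)) + 1*(exp(2*I*pi/7))*conj(exp(2*I*pi/7))]
      = (1/7)[(1) + (1) + (1) + (1) + (1) + (1) + (1)] = 7/7 = 1
(Exp terms are combined using exp(i*s)*conj(exp(i*t)) = exp(i*(s-t)), and sums of them are collapsed using the identity that for every m > 1 the m distinct m-th roots of unity sum to 0, e.g. 1 + exp(2*I*pi/3) + exp(-2*I*pi/3) = 0.)
Hence the multiplicities are chi_6: 1. Dimension check: dim(chi_5)*dim(chi_1) = 1*1 = 1 and sum (mult * dim) = 1*1 = 1.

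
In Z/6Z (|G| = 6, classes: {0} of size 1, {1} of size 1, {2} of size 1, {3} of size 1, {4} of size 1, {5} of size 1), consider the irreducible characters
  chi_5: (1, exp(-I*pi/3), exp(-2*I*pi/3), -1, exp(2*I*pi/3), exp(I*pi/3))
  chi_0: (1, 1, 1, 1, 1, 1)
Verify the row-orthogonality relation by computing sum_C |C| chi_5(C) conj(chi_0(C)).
Sum = 0; so <chi_5, chi_0> = 0 (distinct irreducibles are orthogonal).

Argument: Compute term by term over conjugacy classes (|C| * chi_5(C) * conj(chi_0(C))):
  1*(1)*conj(1) + 1*(exp(-I*pi/3))*conj(1) + 1*(exp(-2*I*pi/3))*conj(1) + 1*(-1)*conj(1) + 1*(exp(2*I*pi/3))*conj(1) + 1*(exp(I*pi/3))*conj(1)
  = (1) + (exp(-I*pi/3)) + (exp(-2*I*pi/3)) + (-1) + (exp(2*I*pi/3)) + (exp(I*pi/3))
  = 0.
(Exp terms are combined using exp(i*s)*conj(exp(i*t)) = exp(i*(s-t)), and sums of them are collapsed using the identity that for every m > 1 the m distinct m-th roots of unity sum to 0, e.g. 1 + exp(2*I*pi/3) + exp(-2*I*pi/3) = 0.)
Dividing by |G| = 6 gives 0/6 = 0, matching the row-orthogonality relation <chi_5, chi_0> = [chi_5 = chi_0].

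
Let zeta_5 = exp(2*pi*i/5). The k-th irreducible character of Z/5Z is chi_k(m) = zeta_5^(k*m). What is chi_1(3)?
chi_1(3) = zeta_5^3 = exp(-4*I*pi/5)

Reasoning: chi_1(3) = zeta_5^(1*3) = zeta_5^3. Since zeta_5^5 = 1, this equals zeta_5^3 = exp(2*pi*i*3/5) = exp(-4*I*pi/5).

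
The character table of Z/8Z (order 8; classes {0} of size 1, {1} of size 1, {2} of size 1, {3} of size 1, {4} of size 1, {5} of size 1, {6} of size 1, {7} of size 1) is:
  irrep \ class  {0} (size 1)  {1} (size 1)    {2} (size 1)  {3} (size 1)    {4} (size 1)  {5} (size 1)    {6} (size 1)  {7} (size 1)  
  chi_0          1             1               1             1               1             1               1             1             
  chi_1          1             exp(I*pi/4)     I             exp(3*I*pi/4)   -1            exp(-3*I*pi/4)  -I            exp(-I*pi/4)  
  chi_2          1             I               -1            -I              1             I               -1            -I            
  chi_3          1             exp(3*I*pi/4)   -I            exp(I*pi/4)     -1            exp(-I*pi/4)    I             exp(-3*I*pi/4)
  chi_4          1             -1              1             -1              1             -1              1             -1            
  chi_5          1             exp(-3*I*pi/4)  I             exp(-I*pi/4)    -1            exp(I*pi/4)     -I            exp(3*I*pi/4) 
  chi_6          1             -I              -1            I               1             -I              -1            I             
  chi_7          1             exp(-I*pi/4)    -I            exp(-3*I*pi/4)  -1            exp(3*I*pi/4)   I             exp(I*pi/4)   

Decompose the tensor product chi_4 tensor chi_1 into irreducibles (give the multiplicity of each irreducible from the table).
chi_4 tensor chi_1 = chi_5 (all other irreducibles have multiplicity 0).

Why: The character of a tensor product is the pointwise product (chi_4 * chi_1)(C) = chi_4(C) * chi_1(C):
  {0}: (1)*(1), {1}: (-1)*(exp(I*pi/4)), {2}: (1)*(I), {3}: (-1)*(exp(3*I*pi/4)), {4}: (1)*(-1), {5}: (-1)*(exp(-3*I*pi/4)), {6}: (1)*(-I), {7}: (-1)*(exp(-I*pi/4))
so (chi_4 * chi_1) takes values
  {0} -> 1, {1} -> -exp(I*pi/4), {2} -> I, {3} -> -exp(3*I*pi/4), {4} -> -1, {5} -> -exp(-3*I*pi/4), {6} -> -I, {7} -> -exp(-I*pi/4).
Now take the inner product of this character with each irreducible chi from the table, <chi_4*chi_1, chi> = (1/8) sum_C |C| (chi_4*chi_1)(C) conj(chi(C)):
  <chi_4*chi_1, chi_0> = (1/8)[1*(1)*conj(1) + 1*(-exp(I*pi/4))*conj(1) + 1*(I)*conj(1) + 1*(-exp(3*I*pi/4))*conj(1) + 1*(-1)*conj(1) + 1*(-exp(-3*I*pi/4))*conj(1) + 1*(-I)*conj(1) + 1*(-exp(-I*pi/4))*conj(1)]
      = (1/8)[(1) + (-exp(I*pi/4)) + (I) + (-exp(3*I*pi/4)) + (-1) + (-exp(-3*I*pi/4)) + (-I) + (-exp(-I*pi/4))] = 0/8 = 0
  <chi_4*chi_1, chi_1> = (1/8)[1*(1)*conj(1) + 1*(-exp(I*pi/4))*conj(exp(I*pi/4)) + 1*(I)*conj(I) + 1*(-exp(3*I*pi/4))*conj(exp(3*I*pi/4)) + 1*(-1)*conj(-1) + 1*(-exp(-3*I*pi/4))*conj(exp(-3*I*pi/4)) + 1*(-I)*conj(-I) + 1*(-exp(-I*pi/4))*conj(exp(-I*pi/4))]
      = (1/8)[(1) + (-1) + (1) + (-1) + (1) + (-1) + (1) + (-1)] = 0/8 = 0
  <chi_4*chi_1, chi_2> = (1/8)[1*(1)*conj(1) + 1*(-exp(I*pi/4))*conj(I) + 1*(I)*conj(-1) + 1*(-exp(3*I*pi/4))*conj(-I) + 1*(-1)*conj(1) + 1*(-exp(-3*I*pi/4))*conj(I) + 1*(-I)*conj(-1) + 1*(-exp(-I*pi/4))*conj(-I)]
      = (1/8)[(1) + (exp(3*I*pi/4)) + (-I) + (-exp(-3*I*pi/4)) + (-1) + (exp(-I*pi/4)) + (I) + (-exp(I*pi/4))] = 0/8 = 0
  <chi_4*chi_1, chi_3> = (1/8)[1*(1)*conj(1) + 1*(-exp(I*pi/4))*conj(exp(3*I*pi/4)) + 1*(I)*conj(-I) + 1*(-exp(3*I*pi/4))*conj(exp(I*pi/4)) + 1*(-1)*conj(-1) + 1*(-exp(-3*I*pi/4))*conj(exp(-I*pi/4)) + 1*(-I)*conj(I) + 1*(-exp(-I*pi/4))*conj(exp(-3*I*pi/4))]
      = (1/8)[(1) + (I) + (-1) + (-I) + (1) + (I) + (-1) + (-I)] = 0/8 = 0
  <chi_4*chi_1, chi_4> = (1/8)[1*(1)*conj(1) + 1*(-exp(I*pi/4))*conj(-1) + 1*(I)*conj(1) + 1*(-exp(3*I*pi/4))*conj(-1) + 1*(-1)*conj(1) + 1*(-exp(-3*I*pi/4))*conj(-1) + 1*(-I)*conj(1) + 1*(-exp(-I*pi/4))*conj(-1)]
      = (1/8)[(1) + (exp(I*pi/4)) + (I) + (exp(3*I*pi/4)) + (-1) + (exp(-3*I*pi/4)) + (-I) + (exp(-I*pi/4))] = 0/8 = 0
  <chi_4*chi_1, chi_5> = (1/8)[1*(1)*conj(1) + 1*(-exp(I*pi/4))*conj(exp(-3*I*pi/4)) + 1*(I)*conj(I) + 1*(-exp(3*I*pi/4))*conj(exp(-I*pi/4)) + 1*(-1)*conj(-1) + 1*(-exp(-3*I*pi/4))*conj(exp(I*pi/4)) + 1*(-I)*conj(-I) + 1*(-exp(-I*pi/4))*conj(exp(3*I*pi/4))]
      = (1/8)[(1) + (1) + (1) + (1) + (1) + (1) + (1) + (1)] = 8/8 = 1
  <chi_4*chi_1, chi_6> = (1/8)[1*(1)*conj(1) + 1*(-exp(I*pi/4))*conj(-I) + 1*(I)*conj(-1) + 1*(-exp(3*I*pi/4))*conj(I) + 1*(-1)*conj(1) + 1*(-exp(-3*I*pi/4))*conj(-I) + 1*(-I)*conj(-1) + 1*(-exp(-I*pi/4))*conj(I)]
      = (1/8)[(1) + (-exp(3*I*pi/4)) + (-I) + (exp(-3*I*pi/4)) + (-1) + (-exp(-I*pi/4)) + (I) + (exp(I*pi/4))] = 0/8 = 0
  <chi_4*chi_1, chi_7> = (1/8)[1*(1)*conj(1) + 1*(-exp(I*pi/4))*conj(exp(-I*pi/4)) + 1*(I)*conj(-I) + 1*(-exp(3*I*pi/4))*conj(exp(-3*I*pi/4)) + 1*(-1)*conj(-1) + 1*(-exp(-3*I*pi/4))*conj(exp(3*I*pi/4)) + 1*(-I)*conj(I) + 1*(-exp(-I*pi/4))*conj(exp(I*pi/4))]
      = (1/8)[(1) + (-I) + (-1) + (I) + (1) + (-I) + (-1) + (I)] = 0/8 = 0
(Exp terms are combined using exp(i*s)*conj(exp(i*t)) = exp(i*(s-t)), and sums of them are collapsed using the identity that for every m > 1 the m distinct m-th roots of unity sum to 0, e.g. 1 + exp(2*I*pi/3) + exp(-2*I*pi/3) = 0.)
Hence the multiplicities are chi_5: 1. Dimension check: dim(chi_4)*dim(chi_1) = 1*1 = 1 and sum (mult * dim) = 1*1 = 1.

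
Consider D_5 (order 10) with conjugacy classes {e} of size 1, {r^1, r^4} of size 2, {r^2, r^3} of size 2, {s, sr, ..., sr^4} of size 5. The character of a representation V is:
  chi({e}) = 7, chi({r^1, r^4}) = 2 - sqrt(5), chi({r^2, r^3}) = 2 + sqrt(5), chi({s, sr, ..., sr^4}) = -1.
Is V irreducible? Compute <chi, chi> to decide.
Not irreducible (reducible): <chi, chi> = 9 > 1.

Argument: <chi, chi> = (1/|G|) sum_C |C| * |chi(C)|^2 = (1/10)[1*|7|^2 + 2*|2 - sqrt(5)|^2 + 2*|2 + sqrt(5)|^2 + 5*|-1|^2]
  = (1/10)[(49) + (18 - 8*sqrt(5)) + (8*sqrt(5) + 18) + (5)] = 90/10 = 9.
A character is irreducible iff <chi, chi> = 1, so this representation is reducible.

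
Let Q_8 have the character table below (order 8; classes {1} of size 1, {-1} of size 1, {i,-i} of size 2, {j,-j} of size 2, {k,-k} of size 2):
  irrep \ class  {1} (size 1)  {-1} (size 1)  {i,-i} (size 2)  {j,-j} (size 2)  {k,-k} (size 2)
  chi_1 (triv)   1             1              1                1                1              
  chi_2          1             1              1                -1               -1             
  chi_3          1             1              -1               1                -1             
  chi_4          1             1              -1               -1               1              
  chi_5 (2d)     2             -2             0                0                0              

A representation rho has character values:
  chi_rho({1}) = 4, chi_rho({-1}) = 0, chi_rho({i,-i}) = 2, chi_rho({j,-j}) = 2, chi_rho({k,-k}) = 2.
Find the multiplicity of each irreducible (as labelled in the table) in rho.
Multiplicities: chi_1: 2, chi_2: 0, chi_3: 0, chi_4: 0, chi_5: 1.

Proof sketch: Use <chi_rho, chi> = (1/|G|) sum_C |C| * chi_rho(C) * conj(chi(C)) with |G| = 8 for each irreducible chi in the table:
  <chi_rho, chi_1> = (1/8)[1*(4)*conj(1) + 1*(0)*conj(1) + 2*(2)*conj(1) + 2*(2)*conj(1) + 2*(2)*conj(1)]
      = (1/8)[(4) + (0) + (4) + (4) + (4)] = 16/8 = 2
  <chi_rho, chi_2> = (1/8)[1*(4)*conj(1) + 1*(0)*conj(1) + 2*(2)*conj(1) + 2*(2)*conj(-1) + 2*(2)*conj(-1)]
      = (1/8)[(4) + (0) + (4) + (-4) + (-4)] = 0/8 = 0
  <chi_rho, chi_3> = (1/8)[1*(4)*conj(1) + 1*(0)*conj(1) + 2*(2)*conj(-1) + 2*(2)*conj(1) + 2*(2)*conj(-1)]
      = (1/8)[(4) + (0) + (-4) + (4) + (-4)] = 0/8 = 0
  <chi_rho, chi_4> = (1/8)[1*(4)*conj(1) + 1*(0)*conj(1) + 2*(2)*conj(-1) + 2*(2)*conj(-1) + 2*(2)*conj(1)]
      = (1/8)[(4) + (0) + (-4) + (-4) + (4)] = 0/8 = 0
  <chi_rho, chi_5> = (1/8)[1*(4)*conj(2) + 1*(0)*conj(-2) + 2*(2)*conj(0) + 2*(2)*conj(0) + 2*(2)*conj(0)]
      = (1/8)[(8) + (0) + (0) + (0) + (0)] = 8/8 = 1
Dimension check: dim(rho) = sum (mult * dim) = 2*1 + 0*1 + 0*1 + 0*1 + 1*2 = 4 = chi_rho(e) = 4.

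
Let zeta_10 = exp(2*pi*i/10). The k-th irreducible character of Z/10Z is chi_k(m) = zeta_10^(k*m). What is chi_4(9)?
chi_4(9) = zeta_10^36 = exp(-4*I*pi/5)

Proof sketch: chi_4(9) = zeta_10^(4*9) = zeta_10^36. Since zeta_10^10 = 1, this equals zeta_10^6 = exp(2*pi*i*6/10) = exp(-4*I*pi/5).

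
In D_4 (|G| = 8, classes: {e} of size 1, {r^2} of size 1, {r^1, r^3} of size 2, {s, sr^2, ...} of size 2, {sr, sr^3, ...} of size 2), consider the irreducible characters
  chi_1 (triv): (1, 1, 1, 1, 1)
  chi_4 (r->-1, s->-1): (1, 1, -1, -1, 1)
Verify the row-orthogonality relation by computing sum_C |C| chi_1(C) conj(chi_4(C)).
Sum = 0; so <chi_1, chi_4> = 0 (distinct irreducibles are orthogonal).

Argument: Compute term by term over conjugacy classes (|C| * chi_1(C) * conj(chi_4(C))):
  1*(1)*conj(1) + 1*(1)*conj(1) + 2*(1)*conj(-1) + 2*(1)*conj(-1) + 2*(1)*conj(1)
  = (1) + (1) + (-2) + (-2) + (2)
  = 0.
Dividing by |G| = 8 gives 0/8 = 0, matching the row-orthogonality relation <chi_1, chi_4> = [chi_1 = chi_4].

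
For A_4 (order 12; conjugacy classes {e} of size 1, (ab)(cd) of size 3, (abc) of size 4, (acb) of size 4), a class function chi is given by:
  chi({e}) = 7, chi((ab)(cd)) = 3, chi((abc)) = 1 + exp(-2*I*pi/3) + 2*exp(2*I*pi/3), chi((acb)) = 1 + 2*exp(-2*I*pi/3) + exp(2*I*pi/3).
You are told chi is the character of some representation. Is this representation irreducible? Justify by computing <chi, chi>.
Not irreducible (reducible): <chi, chi> = 7 > 1.

Justification: <chi, chi> = (1/|G|) sum_C |C| * |chi(C)|^2 = (1/12)[1*|7|^2 + 3*|3|^2 + 4*|1 + exp(-2*I*pi/3) + 2*exp(2*I*pi/3)|^2 + 4*|1 + 2*exp(-2*I*pi/3) + exp(2*I*pi/3)|^2]
  = (1/12)[(49) + (27) + (4) + (4)] = 84/12 = 7.
(Exp terms are combined using exp(i*s)*conj(exp(i*t)) = exp(i*(s-t)), and sums of them are collapsed using the identity that for every m > 1 the m distinct m-th roots of unity sum to 0, e.g. 1 + exp(2*I*pi/3) + exp(-2*I*pi/3) = 0.)
A character is irreducible iff <chi, chi> = 1, so this representation is reducible.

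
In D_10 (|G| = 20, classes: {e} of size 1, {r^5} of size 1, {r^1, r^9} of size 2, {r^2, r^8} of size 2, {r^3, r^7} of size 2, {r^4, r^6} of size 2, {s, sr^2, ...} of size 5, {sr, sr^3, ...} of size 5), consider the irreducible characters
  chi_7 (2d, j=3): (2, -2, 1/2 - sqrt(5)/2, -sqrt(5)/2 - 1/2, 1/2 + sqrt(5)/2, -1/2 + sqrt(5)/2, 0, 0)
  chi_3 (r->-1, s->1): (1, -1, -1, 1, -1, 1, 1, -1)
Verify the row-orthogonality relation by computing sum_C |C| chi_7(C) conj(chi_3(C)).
Sum = 0; so <chi_7, chi_3> = 0 (distinct irreducibles are orthogonal).

Solution. Compute term by term over conjugacy classes (|C| * chi_7(C) * conj(chi_3(C))):
  1*(2)*conj(1) + 1*(-2)*conj(-1) + 2*(1/2 - sqrt(5)/2)*conj(-1) + 2*(-sqrt(5)/2 - 1/2)*conj(1) + 2*(1/2 + sqrt(5)/2)*conj(-1) + 2*(-1/2 + sqrt(5)/2)*conj(1) + 5*(0)*conj(1) + 5*(0)*conj(-1)
  = (2) + (2) + (-1 + sqrt(5)) + (-sqrt(5) - 1) + (-sqrt(5) - 1) + (-1 + sqrt(5)) + (0) + (0)
  = 0.
Dividing by |G| = 20 gives 0/20 = 0, matching the row-orthogonality relation <chi_7, chi_3> = [chi_7 = chi_3].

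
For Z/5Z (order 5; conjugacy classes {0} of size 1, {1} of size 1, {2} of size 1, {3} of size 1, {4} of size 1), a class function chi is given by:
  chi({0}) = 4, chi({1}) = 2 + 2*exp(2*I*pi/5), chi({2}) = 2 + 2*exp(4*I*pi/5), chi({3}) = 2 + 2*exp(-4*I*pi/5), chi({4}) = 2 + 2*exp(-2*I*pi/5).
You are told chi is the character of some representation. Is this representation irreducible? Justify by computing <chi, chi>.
Not irreducible (reducible): <chi, chi> = 8 > 1.

Details: <chi, chi> = (1/|G|) sum_C |C| * |chi(C)|^2 = (1/5)[1*|4|^2 + 1*|2 + 2*exp(2*I*pi/5)|^2 + 1*|2 + 2*exp(4*I*pi/5)|^2 + 1*|2 + 2*exp(-4*I*pi/5)|^2 + 1*|2 + 2*exp(-2*I*pi/5)|^2]
  = (1/5)[(16) + (8 + 4*exp(-2*I*pi/5) + 4*exp(2*I*pi/5)) + (8 + 4*exp(-4*I*pi/5) + 4*exp(4*I*pi/5)) + (8 + 4*exp(-4*I*pi/5) + 4*exp(4*I*pi/5)) + (8 + 4*exp(-2*I*pi/5) + 4*exp(2*I*pi/5))] = 40/5 = 8.
(Exp terms are combined using exp(i*s)*conj(exp(i*t)) = exp(i*(s-t)), and sums of them are collapsed using the identity that for every m > 1 the m distinct m-th roots of unity sum to 0, e.g. 1 + exp(2*I*pi/3) + exp(-2*I*pi/3) = 0.)
A character is irreducible iff <chi, chi> = 1, so this representation is reducible.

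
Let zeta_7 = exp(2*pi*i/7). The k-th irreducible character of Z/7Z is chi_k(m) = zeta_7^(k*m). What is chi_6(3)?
chi_6(3) = zeta_7^18 = exp(-6*I*pi/7)

Derivation: chi_6(3) = zeta_7^(6*3) = zeta_7^18. Since zeta_7^7 = 1, this equals zeta_7^4 = exp(2*pi*i*4/7) = exp(-6*I*pi/7).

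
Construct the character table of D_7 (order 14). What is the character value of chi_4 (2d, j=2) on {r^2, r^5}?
Conjugacy classes: {e} of size 1, {r^1, r^6} of size 2, {r^2, r^5} of size 2, {r^3, r^4} of size 2, {s, sr, ..., sr^6} of size 7.
Character table:
  irrep \ class              {e} (size 1)  {r^1, r^6} (size 2)  {r^2, r^5} (size 2)  {r^3, r^4} (size 2)  {s, sr, ..., sr^6} (size 7)
  chi_1 (triv)               1             1                    1                    1                    1                          
  chi_2 (sign: r->1, s->-1)  1             1                    1                    1                    -1                         
  chi_3 (2d, j=1)            2             2*cos(2*pi/7)        -2*cos(3*pi/7)       -2*cos(pi/7)         0                          
  chi_4 (2d, j=2)            2             -2*cos(3*pi/7)       -2*cos(pi/7)         2*cos(2*pi/7)        0                          
  chi_5 (2d, j=3)            2             -2*cos(pi/7)         2*cos(2*pi/7)        -2*cos(3*pi/7)       0                          

Spot check: chi_4 (2d, j=2) on {r^2, r^5} = -2*cos(pi/7).

Proof sketch: D_7 has order 2*7 = 14 with 5 conjugacy classes, hence 5 irreducibles. Sum of squared dims 1 + 1 + 4 + 4 + 4 = 14 = |G|. Linear characters come from the abelianisation; the 2-dimensional irreps have character r^k -> 2*cos(2*pi*j*k/7), reflections -> 0.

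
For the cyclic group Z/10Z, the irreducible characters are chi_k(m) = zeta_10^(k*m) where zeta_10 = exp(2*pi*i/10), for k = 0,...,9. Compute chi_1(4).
chi_1(4) = zeta_10^4 = exp(4*I*pi/5)

Justification: chi_1(4) = zeta_10^(1*4) = zeta_10^4. Since zeta_10^10 = 1, this equals zeta_10^4 = exp(2*pi*i*4/10) = exp(4*I*pi/5).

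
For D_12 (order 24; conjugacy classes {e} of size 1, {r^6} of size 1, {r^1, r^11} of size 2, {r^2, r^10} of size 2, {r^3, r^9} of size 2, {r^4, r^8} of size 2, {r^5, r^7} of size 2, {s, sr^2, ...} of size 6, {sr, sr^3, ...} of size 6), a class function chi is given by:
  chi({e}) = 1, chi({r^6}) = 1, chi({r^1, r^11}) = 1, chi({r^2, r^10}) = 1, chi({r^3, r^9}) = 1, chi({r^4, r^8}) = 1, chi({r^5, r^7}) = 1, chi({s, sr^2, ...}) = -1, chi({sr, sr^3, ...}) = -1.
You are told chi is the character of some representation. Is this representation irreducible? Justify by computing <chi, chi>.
Irreducible: <chi, chi> = 1.

<chi, chi> = (1/|G|) sum_C |C| * |chi(C)|^2 = (1/24)[1*|1|^2 + 1*|1|^2 + 2*|1|^2 + 2*|1|^2 + 2*|1|^2 + 2*|1|^2 + 2*|1|^2 + 6*|-1|^2 + 6*|-1|^2]
  = (1/24)[(1) + (1) + (2) + (2) + (2) + (2) + (2) + (6) + (6)] = 24/24 = 1.
A character is irreducible iff <chi, chi> = 1, so this representation is irreducible.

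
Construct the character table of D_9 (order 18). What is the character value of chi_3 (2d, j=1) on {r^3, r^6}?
Conjugacy classes: {e} of size 1, {r^1, r^8} of size 2, {r^2, r^7} of size 2, {r^3, r^6} of size 2, {r^4, r^5} of size 2, {s, sr, ..., sr^8} of size 9.
Character table:
  irrep \ class              {e} (size 1)  {r^1, r^8} (size 2)  {r^2, r^7} (size 2)  {r^3, r^6} (size 2)  {r^4, r^5} (size 2)  {s, sr, ..., sr^8} (size 9)
  chi_1 (triv)               1             1                    1                    1                    1                    1                          
  chi_2 (sign: r->1, s->-1)  1             1                    1                    1                    1                    -1                         
  chi_3 (2d, j=1)            2             2*cos(2*pi/9)        2*cos(4*pi/9)        -1                   -2*cos(pi/9)         0                          
  chi_4 (2d, j=2)            2             2*cos(4*pi/9)        -2*cos(pi/9)         -1                   2*cos(2*pi/9)        0                          
  chi_5 (2d, j=3)            2             -1                   -1                   2                    -1                   0                          
  chi_6 (2d, j=4)            2             -2*cos(pi/9)         2*cos(2*pi/9)        -1                   2*cos(4*pi/9)        0                          

Spot check: chi_3 (2d, j=1) on {r^3, r^6} = -1.

Explanation: D_9 has order 2*9 = 18 with 6 conjugacy classes, hence 6 irreducibles. Sum of squared dims 1 + 1 + 4 + 4 + 4 + 4 = 18 = |G|. Linear characters come from the abelianisation; the 2-dimensional irreps have character r^k -> 2*cos(2*pi*j*k/9), reflections -> 0.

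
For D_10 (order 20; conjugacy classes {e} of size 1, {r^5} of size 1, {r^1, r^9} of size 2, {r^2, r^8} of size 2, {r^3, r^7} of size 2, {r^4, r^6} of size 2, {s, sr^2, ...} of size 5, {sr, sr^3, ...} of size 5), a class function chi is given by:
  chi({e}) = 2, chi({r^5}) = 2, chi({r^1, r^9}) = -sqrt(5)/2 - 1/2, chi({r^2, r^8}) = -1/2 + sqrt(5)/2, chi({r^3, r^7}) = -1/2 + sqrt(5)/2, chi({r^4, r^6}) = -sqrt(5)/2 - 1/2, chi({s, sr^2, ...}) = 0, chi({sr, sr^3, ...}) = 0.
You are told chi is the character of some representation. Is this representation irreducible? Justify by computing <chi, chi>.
Irreducible: <chi, chi> = 1.

Derivation: <chi, chi> = (1/|G|) sum_C |C| * |chi(C)|^2 = (1/20)[1*|2|^2 + 1*|2|^2 + 2*|-sqrt(5)/2 - 1/2|^2 + 2*|-1/2 + sqrt(5)/2|^2 + 2*|-1/2 + sqrt(5)/2|^2 + 2*|-sqrt(5)/2 - 1/2|^2 + 5*|0|^2 + 5*|0|^2]
  = (1/20)[(4) + (4) + (sqrt(5) + 3) + (3 - sqrt(5)) + (3 - sqrt(5)) + (sqrt(5) + 3) + (0) + (0)] = 20/20 = 1.
A character is irreducible iff <chi, chi> = 1, so this representation is irreducible.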